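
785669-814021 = -28352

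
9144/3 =3048  =  3048.00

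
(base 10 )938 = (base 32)ta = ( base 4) 32222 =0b1110101010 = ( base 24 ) 1f2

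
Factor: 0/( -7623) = 0^1 = 0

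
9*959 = 8631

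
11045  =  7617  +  3428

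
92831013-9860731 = 82970282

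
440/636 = 110/159 = 0.69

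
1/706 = 1/706 =0.00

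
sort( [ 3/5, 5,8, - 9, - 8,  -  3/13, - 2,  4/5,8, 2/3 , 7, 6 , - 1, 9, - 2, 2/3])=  [ - 9, - 8,-2, - 2, - 1, - 3/13, 3/5, 2/3, 2/3,  4/5, 5, 6, 7  ,  8,8, 9 ]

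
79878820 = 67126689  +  12752131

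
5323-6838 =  - 1515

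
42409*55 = 2332495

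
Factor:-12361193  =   - 13^1*17^1*55933^1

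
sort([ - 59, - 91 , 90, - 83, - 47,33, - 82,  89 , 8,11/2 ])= [  -  91, - 83, - 82, - 59, - 47,  11/2, 8,33, 89,90] 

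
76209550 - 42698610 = 33510940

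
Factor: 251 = 251^1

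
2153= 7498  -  5345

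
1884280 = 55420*34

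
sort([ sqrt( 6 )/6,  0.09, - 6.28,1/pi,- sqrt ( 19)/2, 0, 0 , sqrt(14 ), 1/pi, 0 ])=[ - 6.28, - sqrt(19 )/2,0, 0, 0, 0.09,1/pi,  1/pi, sqrt( 6)/6,sqrt(14)] 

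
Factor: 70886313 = 3^3*197^1*13327^1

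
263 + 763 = 1026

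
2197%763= 671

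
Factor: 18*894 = 2^2*3^3*149^1 = 16092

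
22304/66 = 337 + 31/33 = 337.94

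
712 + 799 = 1511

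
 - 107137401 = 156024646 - 263162047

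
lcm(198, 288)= 3168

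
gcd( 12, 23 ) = 1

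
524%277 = 247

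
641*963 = 617283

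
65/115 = 13/23 = 0.57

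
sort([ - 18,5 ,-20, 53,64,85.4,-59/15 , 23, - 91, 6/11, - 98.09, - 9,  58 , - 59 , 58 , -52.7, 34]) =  [ - 98.09, - 91 , - 59 , - 52.7, - 20 , - 18 , - 9, - 59/15  ,  6/11, 5, 23, 34, 53, 58,58, 64,85.4 ] 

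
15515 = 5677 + 9838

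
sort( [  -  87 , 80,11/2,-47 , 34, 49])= [-87, - 47,11/2,34,  49,80 ]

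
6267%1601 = 1464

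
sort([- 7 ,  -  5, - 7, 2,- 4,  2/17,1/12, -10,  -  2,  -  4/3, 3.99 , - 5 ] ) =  [ - 10, - 7, - 7, - 5,-5,  -  4 ,-2, - 4/3 , 1/12,2/17, 2,3.99 ] 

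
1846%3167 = 1846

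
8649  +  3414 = 12063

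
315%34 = 9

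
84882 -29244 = 55638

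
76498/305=76498/305=250.81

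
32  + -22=10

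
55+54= 109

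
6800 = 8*850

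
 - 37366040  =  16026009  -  53392049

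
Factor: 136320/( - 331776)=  - 2^( - 5 )*3^( - 3)*5^1*71^1 = -355/864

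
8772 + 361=9133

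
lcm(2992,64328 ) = 128656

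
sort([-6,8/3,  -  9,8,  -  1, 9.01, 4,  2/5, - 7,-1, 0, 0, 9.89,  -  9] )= [-9,-9, - 7,-6, - 1, - 1, 0 , 0, 2/5 , 8/3,4,8, 9.01 , 9.89 ] 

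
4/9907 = 4/9907 = 0.00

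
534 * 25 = 13350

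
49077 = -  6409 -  - 55486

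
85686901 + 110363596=196050497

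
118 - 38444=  - 38326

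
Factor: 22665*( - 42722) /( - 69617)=968294130/69617 = 2^1*3^1* 5^1 * 41^1*43^(  -  1 )*521^1*1511^1 *1619^( - 1) 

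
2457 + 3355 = 5812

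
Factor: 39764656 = 2^4*269^1*9239^1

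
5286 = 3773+1513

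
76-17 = 59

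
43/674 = 43/674  =  0.06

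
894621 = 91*9831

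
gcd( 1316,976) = 4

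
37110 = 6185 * 6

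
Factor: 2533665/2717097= 5^1 * 29^( - 1)*53^1*3187^1*31231^( - 1 ) = 844555/905699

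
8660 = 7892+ 768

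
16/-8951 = -1 + 8935/8951  =  - 0.00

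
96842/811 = 96842/811 = 119.41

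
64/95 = 64/95 = 0.67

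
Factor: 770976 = 2^5*3^2*2677^1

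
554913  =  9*61657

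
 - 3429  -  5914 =-9343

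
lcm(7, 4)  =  28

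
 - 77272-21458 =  - 98730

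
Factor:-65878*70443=-4640643954 = -2^1*3^3*2609^1*32939^1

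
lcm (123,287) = 861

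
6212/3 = 6212/3 = 2070.67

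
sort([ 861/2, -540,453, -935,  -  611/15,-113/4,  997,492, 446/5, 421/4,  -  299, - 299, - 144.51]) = [-935, - 540,-299, - 299,-144.51,-611/15, - 113/4, 446/5, 421/4,861/2, 453, 492,997 ]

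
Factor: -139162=-2^1 * 17^1*4093^1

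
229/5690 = 229/5690 = 0.04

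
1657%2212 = 1657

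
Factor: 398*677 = 2^1*199^1*677^1 = 269446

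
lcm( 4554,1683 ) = 77418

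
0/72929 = 0 = 0.00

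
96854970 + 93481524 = 190336494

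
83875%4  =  3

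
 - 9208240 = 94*(  -  97960) 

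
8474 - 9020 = -546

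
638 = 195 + 443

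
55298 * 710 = 39261580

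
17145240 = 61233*280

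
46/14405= 46/14405=0.00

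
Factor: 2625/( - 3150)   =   - 2^( - 1 )* 3^(-1 )* 5^1 = - 5/6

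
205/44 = 4 + 29/44  =  4.66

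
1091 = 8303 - 7212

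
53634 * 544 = 29176896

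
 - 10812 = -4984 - 5828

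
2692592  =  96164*28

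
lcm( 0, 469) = 0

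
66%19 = 9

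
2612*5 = 13060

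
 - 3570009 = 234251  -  3804260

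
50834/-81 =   -  50834/81=-627.58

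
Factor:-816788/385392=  - 2^ (-2) *3^( - 1 )*37^(-1)*941^1   =  - 941/444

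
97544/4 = 24386= 24386.00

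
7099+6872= 13971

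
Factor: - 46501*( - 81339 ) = 3^1 * 7^2* 13^1*19^1*73^1*1427^1 = 3782344839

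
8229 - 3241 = 4988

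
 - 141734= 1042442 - 1184176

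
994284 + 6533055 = 7527339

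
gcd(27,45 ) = 9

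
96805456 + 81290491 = 178095947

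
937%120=97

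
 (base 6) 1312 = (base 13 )1c7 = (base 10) 332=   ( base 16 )14c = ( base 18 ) 108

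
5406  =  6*901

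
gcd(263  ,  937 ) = 1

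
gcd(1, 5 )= 1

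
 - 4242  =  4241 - 8483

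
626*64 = 40064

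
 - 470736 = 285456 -756192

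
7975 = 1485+6490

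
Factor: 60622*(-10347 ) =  - 627255834 = - 2^1*3^1*17^1 *1783^1*3449^1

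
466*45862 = 21371692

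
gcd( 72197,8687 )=73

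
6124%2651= 822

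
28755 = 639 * 45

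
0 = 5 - 5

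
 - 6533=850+-7383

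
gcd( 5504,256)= 128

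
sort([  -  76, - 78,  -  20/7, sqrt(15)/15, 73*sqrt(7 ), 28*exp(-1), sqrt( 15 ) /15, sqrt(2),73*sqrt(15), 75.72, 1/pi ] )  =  [ - 78, - 76,  -  20/7 , sqrt ( 15 )/15,sqrt (15 ) /15, 1/pi, sqrt (2 ), 28 *exp(  -  1) , 75.72,  73*sqrt(7), 73*sqrt (15 )]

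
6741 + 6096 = 12837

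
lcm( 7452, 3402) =156492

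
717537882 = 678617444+38920438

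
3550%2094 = 1456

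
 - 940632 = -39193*24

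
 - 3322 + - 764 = -4086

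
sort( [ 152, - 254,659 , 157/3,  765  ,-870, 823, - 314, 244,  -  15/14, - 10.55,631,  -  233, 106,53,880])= [ - 870, - 314,  -  254, - 233, - 10.55, - 15/14, 157/3,53, 106, 152, 244, 631,659, 765, 823, 880] 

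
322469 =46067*7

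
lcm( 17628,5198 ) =405444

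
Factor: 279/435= 93/145  =  3^1 *5^( - 1 ) * 29^( - 1 )*31^1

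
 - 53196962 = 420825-53617787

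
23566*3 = 70698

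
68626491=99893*687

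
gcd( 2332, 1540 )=44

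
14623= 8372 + 6251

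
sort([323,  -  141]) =[ - 141,323] 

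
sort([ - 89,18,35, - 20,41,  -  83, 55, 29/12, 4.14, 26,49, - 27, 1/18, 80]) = [  -  89,-83, - 27, -20, 1/18,  29/12,4.14, 18,26, 35,41 , 49,55, 80]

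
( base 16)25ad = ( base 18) 1bdf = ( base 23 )i58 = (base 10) 9645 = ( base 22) JK9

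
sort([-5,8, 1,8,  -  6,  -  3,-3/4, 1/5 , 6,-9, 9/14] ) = [ - 9, - 6 ,-5, - 3,  -  3/4,1/5,9/14,1,6,8, 8 ] 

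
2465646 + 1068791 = 3534437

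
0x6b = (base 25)47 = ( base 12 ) 8B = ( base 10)107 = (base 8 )153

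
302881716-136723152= 166158564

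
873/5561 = 873/5561 = 0.16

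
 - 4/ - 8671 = 4/8671 = 0.00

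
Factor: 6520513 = 6520513^1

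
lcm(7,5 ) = 35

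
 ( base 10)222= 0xDE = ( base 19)bd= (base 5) 1342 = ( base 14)11c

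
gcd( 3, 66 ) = 3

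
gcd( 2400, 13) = 1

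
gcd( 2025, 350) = 25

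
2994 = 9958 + -6964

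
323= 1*323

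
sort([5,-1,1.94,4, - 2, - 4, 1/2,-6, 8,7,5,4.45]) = [ - 6,  -  4,-2,-1,1/2,1.94, 4,4.45, 5,5,7,8]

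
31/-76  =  -1  +  45/76 = - 0.41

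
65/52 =5/4= 1.25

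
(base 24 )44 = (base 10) 100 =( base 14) 72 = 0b1100100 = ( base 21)4g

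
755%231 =62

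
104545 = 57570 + 46975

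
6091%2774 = 543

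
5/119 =5/119= 0.04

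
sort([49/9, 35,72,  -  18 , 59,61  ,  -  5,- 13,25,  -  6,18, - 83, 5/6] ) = [ - 83,-18, - 13, - 6, - 5,5/6,49/9, 18,  25,35,59,61 , 72] 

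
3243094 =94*34501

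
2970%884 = 318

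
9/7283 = 9/7283 = 0.00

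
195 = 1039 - 844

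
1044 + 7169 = 8213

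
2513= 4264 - 1751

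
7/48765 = 7/48765  =  0.00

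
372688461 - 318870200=53818261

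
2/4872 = 1/2436 = 0.00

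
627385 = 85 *7381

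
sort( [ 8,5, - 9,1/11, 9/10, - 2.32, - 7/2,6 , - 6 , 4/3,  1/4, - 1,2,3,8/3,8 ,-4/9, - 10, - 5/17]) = [ - 10, - 9 , - 6, - 7/2, - 2.32,-1, - 4/9, - 5/17,1/11,1/4, 9/10,4/3,2, 8/3,3 , 5,6, 8,8]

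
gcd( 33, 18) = 3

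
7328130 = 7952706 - 624576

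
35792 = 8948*4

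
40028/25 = 40028/25 = 1601.12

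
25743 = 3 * 8581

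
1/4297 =1/4297= 0.00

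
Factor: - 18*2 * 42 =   -  1512= - 2^3*3^3 * 7^1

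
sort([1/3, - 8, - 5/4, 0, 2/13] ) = [ - 8,-5/4,0,2/13, 1/3]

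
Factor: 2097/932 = 9/4 = 2^( - 2)*3^2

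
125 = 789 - 664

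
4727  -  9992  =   - 5265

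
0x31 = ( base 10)49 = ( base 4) 301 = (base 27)1m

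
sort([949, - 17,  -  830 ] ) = [-830,-17,949]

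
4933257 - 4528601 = 404656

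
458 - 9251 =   -  8793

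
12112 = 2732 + 9380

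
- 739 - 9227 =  - 9966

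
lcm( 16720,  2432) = 133760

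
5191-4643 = 548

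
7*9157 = 64099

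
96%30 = 6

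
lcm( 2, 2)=2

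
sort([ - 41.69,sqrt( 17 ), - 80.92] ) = [ - 80.92, - 41.69, sqrt( 17)]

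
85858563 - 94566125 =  - 8707562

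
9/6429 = 3/2143 = 0.00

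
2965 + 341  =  3306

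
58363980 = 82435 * 708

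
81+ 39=120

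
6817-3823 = 2994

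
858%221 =195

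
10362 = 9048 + 1314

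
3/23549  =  3/23549 = 0.00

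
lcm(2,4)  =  4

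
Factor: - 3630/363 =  - 2^1*5^1 = - 10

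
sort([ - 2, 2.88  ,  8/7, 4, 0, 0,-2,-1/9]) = [ - 2, - 2, - 1/9,0, 0,  8/7,2.88,4] 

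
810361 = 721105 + 89256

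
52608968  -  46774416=5834552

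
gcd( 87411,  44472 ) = 3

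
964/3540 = 241/885 = 0.27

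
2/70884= 1/35442 = 0.00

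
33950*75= 2546250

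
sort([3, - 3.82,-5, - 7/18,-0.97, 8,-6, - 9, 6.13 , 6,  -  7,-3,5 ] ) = [  -  9,-7 ,-6, -5,-3.82,  -  3,-0.97,- 7/18,3,5, 6,6.13, 8] 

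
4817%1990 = 837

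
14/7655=14/7655 = 0.00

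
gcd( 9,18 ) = 9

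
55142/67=55142/67 = 823.01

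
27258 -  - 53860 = 81118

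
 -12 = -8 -4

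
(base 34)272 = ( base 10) 2552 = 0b100111111000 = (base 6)15452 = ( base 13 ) 1214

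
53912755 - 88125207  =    -  34212452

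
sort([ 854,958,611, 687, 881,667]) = [611,667,687,854, 881,958]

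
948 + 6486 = 7434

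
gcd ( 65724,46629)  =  3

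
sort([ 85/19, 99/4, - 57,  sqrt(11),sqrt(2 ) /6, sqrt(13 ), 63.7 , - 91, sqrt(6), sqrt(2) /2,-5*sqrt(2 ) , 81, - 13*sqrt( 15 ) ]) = [ - 91, - 57 ,- 13*sqrt( 15), - 5*sqrt( 2), sqrt(2)/6,sqrt (2)/2,sqrt( 6 ), sqrt(11), sqrt(13), 85/19, 99/4, 63.7,81]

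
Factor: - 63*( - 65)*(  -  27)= - 110565 = - 3^5 * 5^1*7^1*13^1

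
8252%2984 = 2284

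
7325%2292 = 449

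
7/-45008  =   - 1+45001/45008 = - 0.00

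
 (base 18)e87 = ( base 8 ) 11117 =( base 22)9F1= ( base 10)4687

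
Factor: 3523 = 13^1*271^1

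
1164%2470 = 1164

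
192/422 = 96/211 = 0.45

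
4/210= 2/105=0.02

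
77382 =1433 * 54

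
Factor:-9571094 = - 2^1*13^1 * 137^1* 2687^1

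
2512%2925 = 2512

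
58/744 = 29/372 = 0.08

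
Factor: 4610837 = 7^1*11^1 *233^1*257^1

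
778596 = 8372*93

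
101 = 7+94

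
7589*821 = 6230569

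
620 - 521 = 99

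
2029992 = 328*6189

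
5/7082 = 5/7082 = 0.00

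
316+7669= 7985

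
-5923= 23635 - 29558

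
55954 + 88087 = 144041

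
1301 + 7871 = 9172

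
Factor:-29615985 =-3^2*5^1*7^1*149^1*631^1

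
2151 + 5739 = 7890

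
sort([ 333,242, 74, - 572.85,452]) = [ - 572.85, 74, 242, 333,452] 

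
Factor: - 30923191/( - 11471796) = 2^(-2 )*3^(-2)*7^(-1)*13^1*109^1*139^1 * 157^1*45523^( - 1 ) 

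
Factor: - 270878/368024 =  -527/716 = - 2^ ( - 2)*17^1 * 31^1 * 179^( - 1 )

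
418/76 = 5+1/2 = 5.50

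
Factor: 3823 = 3823^1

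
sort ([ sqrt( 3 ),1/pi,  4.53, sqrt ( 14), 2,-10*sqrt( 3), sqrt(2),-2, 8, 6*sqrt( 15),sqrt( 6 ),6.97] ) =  [-10*sqrt(3 ),- 2, 1/pi, sqrt( 2 ), sqrt( 3),2, sqrt( 6 ),sqrt(14 ), 4.53, 6.97, 8, 6*sqrt( 15 )]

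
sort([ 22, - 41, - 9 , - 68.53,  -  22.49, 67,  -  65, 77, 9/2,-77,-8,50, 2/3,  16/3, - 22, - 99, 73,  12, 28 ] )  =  [-99,- 77,- 68.53,- 65, - 41, - 22.49, - 22, - 9, - 8  ,  2/3, 9/2 , 16/3,  12, 22,28,  50,67,  73, 77 ] 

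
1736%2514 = 1736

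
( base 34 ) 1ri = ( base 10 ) 2092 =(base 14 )A96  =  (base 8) 4054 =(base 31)25F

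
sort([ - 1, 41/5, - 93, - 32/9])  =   [- 93, - 32/9 ,-1, 41/5]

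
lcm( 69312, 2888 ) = 69312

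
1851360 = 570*3248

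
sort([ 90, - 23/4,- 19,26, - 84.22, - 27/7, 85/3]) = [  -  84.22, - 19, - 23/4, - 27/7, 26, 85/3, 90 ]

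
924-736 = 188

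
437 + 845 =1282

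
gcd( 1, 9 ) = 1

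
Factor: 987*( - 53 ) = -3^1*7^1 * 47^1 * 53^1 = - 52311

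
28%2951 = 28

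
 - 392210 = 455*( - 862) 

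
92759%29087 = 5498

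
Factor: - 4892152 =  - 2^3*89^1*6871^1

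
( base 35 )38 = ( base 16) 71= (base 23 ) 4L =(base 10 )113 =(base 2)1110001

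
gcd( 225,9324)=9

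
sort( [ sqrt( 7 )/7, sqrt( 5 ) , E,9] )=[sqrt( 7) /7, sqrt( 5),  E,9 ]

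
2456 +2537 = 4993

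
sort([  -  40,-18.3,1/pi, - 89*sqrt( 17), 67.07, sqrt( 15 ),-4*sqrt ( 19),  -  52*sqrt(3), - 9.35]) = [- 89*sqrt ( 17),-52*sqrt (3),-40 , - 18.3,-4* sqrt( 19),-9.35, 1/pi, sqrt(15 ), 67.07]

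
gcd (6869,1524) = 1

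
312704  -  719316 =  - 406612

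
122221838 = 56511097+65710741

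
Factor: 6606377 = 1607^1 * 4111^1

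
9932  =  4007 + 5925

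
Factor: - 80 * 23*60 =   -  2^6 * 3^1*5^2*23^1 = -  110400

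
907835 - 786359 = 121476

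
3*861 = 2583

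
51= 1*51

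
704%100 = 4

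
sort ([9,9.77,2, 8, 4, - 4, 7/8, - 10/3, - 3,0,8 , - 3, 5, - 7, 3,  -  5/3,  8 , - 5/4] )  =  [-7, - 4, - 10/3,-3,  -  3 , - 5/3,-5/4,0, 7/8 , 2, 3,4, 5, 8, 8  ,  8,9,9.77 ]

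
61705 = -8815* ( - 7)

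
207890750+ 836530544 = 1044421294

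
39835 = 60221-20386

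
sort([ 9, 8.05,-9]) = [ - 9, 8.05, 9]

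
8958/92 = 4479/46  =  97.37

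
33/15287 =33/15287 = 0.00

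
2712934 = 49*55366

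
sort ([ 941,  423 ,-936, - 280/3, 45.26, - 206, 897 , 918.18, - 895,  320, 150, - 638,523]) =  [ - 936,  -  895,  -  638, - 206,-280/3, 45.26,  150,320,423,523, 897,918.18,941] 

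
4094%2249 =1845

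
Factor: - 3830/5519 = -2^1*5^1*383^1*5519^( - 1)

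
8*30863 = 246904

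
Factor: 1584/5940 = 4/15 =2^2 * 3^ ( -1)*5^( - 1) 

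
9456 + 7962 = 17418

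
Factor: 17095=5^1* 13^1*263^1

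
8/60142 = 4/30071 = 0.00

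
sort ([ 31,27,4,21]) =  [ 4, 21, 27,31 ] 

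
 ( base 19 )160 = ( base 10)475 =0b111011011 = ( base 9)577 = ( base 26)i7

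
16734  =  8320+8414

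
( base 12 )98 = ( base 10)116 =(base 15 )7B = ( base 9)138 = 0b1110100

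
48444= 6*8074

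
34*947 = 32198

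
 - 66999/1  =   - 66999 = -66999.00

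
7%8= 7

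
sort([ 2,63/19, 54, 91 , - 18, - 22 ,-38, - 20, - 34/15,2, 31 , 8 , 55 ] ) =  [ - 38, - 22 , - 20, - 18, - 34/15, 2,2,63/19, 8,31,54,55,  91]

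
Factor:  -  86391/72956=- 2^(-2) * 3^2*13^( - 1)*23^(-1)*29^1*61^ (- 1 )*331^1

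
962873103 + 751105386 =1713978489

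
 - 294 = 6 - 300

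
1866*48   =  89568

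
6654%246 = 12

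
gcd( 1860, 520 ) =20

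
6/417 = 2/139 =0.01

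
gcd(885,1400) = 5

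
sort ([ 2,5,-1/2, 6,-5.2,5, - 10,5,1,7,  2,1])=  [ - 10, - 5.2,-1/2, 1,1,2,2,5, 5,5 , 6,7]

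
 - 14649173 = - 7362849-7286324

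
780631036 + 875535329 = 1656166365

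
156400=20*7820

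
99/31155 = 33/10385 = 0.00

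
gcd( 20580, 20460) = 60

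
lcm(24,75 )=600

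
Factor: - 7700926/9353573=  - 2^1 *29^( - 1)*322537^ ( -1)*3850463^1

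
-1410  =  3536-4946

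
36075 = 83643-47568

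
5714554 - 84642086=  - 78927532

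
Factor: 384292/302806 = 2^1*7^( - 1)*43^( - 1)*191^1 = 382/301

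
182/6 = 30 + 1/3 = 30.33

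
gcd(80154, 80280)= 18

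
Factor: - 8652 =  - 2^2 * 3^1*7^1*103^1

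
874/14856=437/7428=0.06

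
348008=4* 87002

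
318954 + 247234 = 566188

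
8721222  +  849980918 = 858702140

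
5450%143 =16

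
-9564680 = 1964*(  -  4870) 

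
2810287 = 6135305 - 3325018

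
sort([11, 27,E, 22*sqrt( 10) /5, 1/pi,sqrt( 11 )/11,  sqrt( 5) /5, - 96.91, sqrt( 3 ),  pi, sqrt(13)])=[ - 96.91 , sqrt(11 )/11, 1/pi, sqrt( 5) /5,  sqrt( 3 ), E,pi , sqrt( 13),11, 22 * sqrt( 10)/5 , 27 ] 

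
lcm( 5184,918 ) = 88128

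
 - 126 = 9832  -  9958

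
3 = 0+3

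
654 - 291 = 363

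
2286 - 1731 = 555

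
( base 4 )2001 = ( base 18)73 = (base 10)129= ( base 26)4p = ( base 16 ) 81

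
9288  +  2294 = 11582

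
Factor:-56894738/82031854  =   - 28447369/41015927 = - 19^( - 1)*2158733^ ( - 1)  *  28447369^1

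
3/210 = 1/70 = 0.01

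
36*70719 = 2545884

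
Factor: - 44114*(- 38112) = 2^6*3^1*7^1*23^1*137^1*397^1 = 1681272768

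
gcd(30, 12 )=6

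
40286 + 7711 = 47997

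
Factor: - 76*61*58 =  - 268888 = - 2^3 * 19^1*29^1*61^1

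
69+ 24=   93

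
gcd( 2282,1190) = 14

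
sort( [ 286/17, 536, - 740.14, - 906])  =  [ -906, - 740.14,286/17, 536] 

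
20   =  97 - 77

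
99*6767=669933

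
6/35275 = 6/35275 = 0.00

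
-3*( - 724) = 2172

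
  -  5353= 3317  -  8670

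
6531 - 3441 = 3090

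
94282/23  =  4099 + 5/23 = 4099.22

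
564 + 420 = 984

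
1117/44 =25 + 17/44 = 25.39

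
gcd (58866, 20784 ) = 6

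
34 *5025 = 170850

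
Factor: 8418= 2^1*3^1*23^1 * 61^1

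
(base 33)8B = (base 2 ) 100010011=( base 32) 8j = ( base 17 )g3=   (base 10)275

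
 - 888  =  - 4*222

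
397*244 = 96868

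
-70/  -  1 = 70+0/1 =70.00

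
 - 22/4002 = - 1 + 1990/2001  =  - 0.01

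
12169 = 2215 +9954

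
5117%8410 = 5117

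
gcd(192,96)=96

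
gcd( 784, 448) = 112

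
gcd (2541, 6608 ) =7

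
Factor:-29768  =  -2^3*61^2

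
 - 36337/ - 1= 36337/1  =  36337.00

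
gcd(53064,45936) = 792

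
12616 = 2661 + 9955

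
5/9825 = 1/1965 = 0.00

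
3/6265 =3/6265= 0.00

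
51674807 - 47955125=3719682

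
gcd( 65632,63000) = 56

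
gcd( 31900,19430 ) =290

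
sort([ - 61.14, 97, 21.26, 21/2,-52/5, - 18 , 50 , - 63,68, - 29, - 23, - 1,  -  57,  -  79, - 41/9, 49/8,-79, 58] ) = [ - 79, - 79,  -  63, - 61.14, - 57, - 29,  -  23, -18, - 52/5,  -  41/9,-1, 49/8, 21/2,  21.26, 50, 58, 68, 97]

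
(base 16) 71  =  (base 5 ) 423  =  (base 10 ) 113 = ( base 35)38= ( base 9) 135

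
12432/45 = 276 +4/15 = 276.27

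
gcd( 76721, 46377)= 1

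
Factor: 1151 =1151^1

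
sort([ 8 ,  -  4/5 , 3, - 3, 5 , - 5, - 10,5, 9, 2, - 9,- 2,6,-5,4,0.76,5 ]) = [ - 10, -9, - 5 ,-5,-3, - 2,  -  4/5,  0.76,2,  3 , 4,5, 5,5, 6,  8, 9]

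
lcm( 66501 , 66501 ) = 66501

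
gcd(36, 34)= 2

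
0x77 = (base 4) 1313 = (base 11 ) A9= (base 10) 119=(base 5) 434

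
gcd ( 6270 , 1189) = 1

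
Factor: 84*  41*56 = 192864 = 2^5*3^1*7^2*41^1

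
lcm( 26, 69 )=1794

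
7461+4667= 12128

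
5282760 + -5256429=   26331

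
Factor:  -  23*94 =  - 2162  =  - 2^1*23^1*47^1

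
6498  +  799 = 7297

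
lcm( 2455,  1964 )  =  9820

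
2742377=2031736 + 710641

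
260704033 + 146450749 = 407154782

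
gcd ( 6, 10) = 2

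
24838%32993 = 24838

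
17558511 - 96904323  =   - 79345812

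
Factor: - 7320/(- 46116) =10/63  =  2^1*3^( - 2 )* 5^1*7^(  -  1 )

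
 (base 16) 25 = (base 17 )23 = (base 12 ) 31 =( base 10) 37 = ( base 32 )15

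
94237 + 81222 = 175459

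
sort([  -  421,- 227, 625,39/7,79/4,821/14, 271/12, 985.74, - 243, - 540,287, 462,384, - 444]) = [ - 540, - 444,-421,  -  243, - 227, 39/7,79/4,271/12, 821/14, 287, 384, 462, 625, 985.74 ] 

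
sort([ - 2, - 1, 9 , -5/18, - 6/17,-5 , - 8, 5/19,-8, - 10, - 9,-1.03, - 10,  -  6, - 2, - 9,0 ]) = [ -10,-10, - 9,- 9 , - 8, - 8, - 6,-5,-2,-2, - 1.03,-1,-6/17, - 5/18,0,  5/19,9] 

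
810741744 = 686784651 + 123957093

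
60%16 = 12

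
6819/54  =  2273/18 = 126.28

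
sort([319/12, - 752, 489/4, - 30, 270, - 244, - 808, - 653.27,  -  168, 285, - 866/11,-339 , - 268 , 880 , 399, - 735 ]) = [ - 808, - 752, - 735, -653.27, - 339, - 268, - 244 , - 168, - 866/11, - 30, 319/12, 489/4,  270,  285,399, 880 ]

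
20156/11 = 1832 + 4/11 = 1832.36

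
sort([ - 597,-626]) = [ - 626 ,  -  597]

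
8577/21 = 408 + 3/7=408.43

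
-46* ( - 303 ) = 13938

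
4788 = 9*532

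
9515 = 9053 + 462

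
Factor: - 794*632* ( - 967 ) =2^4*79^1*397^1*967^1 = 485248336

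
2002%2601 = 2002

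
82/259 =82/259 = 0.32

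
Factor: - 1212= -2^2 * 3^1*101^1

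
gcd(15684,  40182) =6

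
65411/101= 65411/101 = 647.63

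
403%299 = 104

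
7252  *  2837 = 20573924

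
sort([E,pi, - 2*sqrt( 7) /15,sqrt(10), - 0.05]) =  [ -2*sqrt(  7)/15, - 0.05,E,pi,  sqrt( 10) ] 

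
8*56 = 448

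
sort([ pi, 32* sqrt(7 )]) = [ pi, 32*sqrt(7) ] 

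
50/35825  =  2/1433 = 0.00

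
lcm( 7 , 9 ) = 63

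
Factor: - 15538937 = -613^1*25349^1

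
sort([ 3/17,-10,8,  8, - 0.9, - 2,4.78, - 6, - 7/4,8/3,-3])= [ - 10, - 6,-3, - 2 , - 7/4 , - 0.9,3/17, 8/3, 4.78, 8, 8]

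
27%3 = 0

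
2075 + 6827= 8902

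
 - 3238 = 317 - 3555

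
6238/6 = 1039  +  2/3 = 1039.67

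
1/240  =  1/240 =0.00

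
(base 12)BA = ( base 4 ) 2032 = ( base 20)72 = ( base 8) 216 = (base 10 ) 142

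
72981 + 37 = 73018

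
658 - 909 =-251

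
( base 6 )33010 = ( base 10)4542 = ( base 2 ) 1000110111110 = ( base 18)E06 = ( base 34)3VK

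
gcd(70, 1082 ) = 2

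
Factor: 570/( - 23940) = -1/42 = - 2^( - 1 ) * 3^( - 1)*7^(-1) 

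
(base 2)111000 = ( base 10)56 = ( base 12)48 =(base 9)62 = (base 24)28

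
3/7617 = 1/2539 = 0.00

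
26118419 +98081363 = 124199782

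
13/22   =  13/22 = 0.59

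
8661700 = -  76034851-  - 84696551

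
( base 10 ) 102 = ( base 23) 4a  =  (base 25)42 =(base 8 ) 146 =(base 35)2w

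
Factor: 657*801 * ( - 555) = -292072635 = -3^5*5^1 * 37^1*73^1*89^1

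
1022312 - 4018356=-2996044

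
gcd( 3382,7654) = 178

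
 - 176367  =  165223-341590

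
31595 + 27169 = 58764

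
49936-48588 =1348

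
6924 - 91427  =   - 84503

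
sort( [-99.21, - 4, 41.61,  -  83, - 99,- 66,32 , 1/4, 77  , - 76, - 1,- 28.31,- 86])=[ - 99.21, - 99, - 86,  -  83 , - 76, - 66, - 28.31, - 4, - 1, 1/4,32, 41.61,  77]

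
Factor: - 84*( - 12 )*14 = 2^5*3^2*7^2 = 14112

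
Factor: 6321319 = 19^1 * 59^1*5639^1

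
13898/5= 13898/5=2779.60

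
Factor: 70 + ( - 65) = 5=5^1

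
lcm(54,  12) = 108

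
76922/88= 38461/44  =  874.11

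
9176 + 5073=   14249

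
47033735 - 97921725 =  -  50887990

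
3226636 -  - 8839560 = 12066196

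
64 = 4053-3989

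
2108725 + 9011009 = 11119734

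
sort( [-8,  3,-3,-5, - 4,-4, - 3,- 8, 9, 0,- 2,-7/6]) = [-8, - 8, - 5, - 4, -4,-3, - 3,-2 , - 7/6, 0, 3, 9 ]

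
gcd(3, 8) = 1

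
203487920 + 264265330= 467753250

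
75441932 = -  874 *(  -  86318)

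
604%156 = 136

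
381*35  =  13335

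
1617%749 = 119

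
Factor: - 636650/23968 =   -  425/16 = - 2^( - 4 )*5^2*17^1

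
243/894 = 81/298 = 0.27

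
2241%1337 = 904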